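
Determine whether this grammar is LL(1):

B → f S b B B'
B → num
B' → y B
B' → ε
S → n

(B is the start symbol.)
A grammar is LL(1) if for each non-terminal N with multiple productions, the predict sets of those productions are pairwise disjoint, where PREDICT(N → α) = (FIRST(α) \ {ε}) ∪ (FOLLOW(N) if α ⇒* ε).

Relevant sets:
  FOLLOW(B') = { $, 'y' }

For B:
  PREDICT(B → f S b B B') = { 'f' }
  PREDICT(B → num) = { 'num' }
For B':
  PREDICT(B' → y B) = { 'y' }
  PREDICT(B' → ε) = { $, 'y' }
S has a single production, so nothing to check there.

Conflict found: Predict set conflict for B': { 'y' }
The grammar is NOT LL(1).

Answer: No. Predict set conflict for B': { 'y' }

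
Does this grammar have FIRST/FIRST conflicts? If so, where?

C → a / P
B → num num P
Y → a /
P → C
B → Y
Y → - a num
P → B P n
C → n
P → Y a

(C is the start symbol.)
Yes. P → C / P → B P n on { 'a' }; P → C / P → Y a on { 'a' }; P → B P n / P → Y a on { '-', 'a' }

FIRST sets of the non-terminals at (or reachable through a nullable prefix from) the front of some alternative:
  FIRST(Y) = { '-', 'a' }
  FIRST(C) = { 'a', 'n' }
  FIRST(B) = { '-', 'a', 'num' }

Productions for C:
  C → a / P: FIRST = { 'a' }
  C → n: FIRST = { 'n' }
Productions for B:
  B → num num P: FIRST = { 'num' }
  B → Y: FIRST = { '-', 'a' }
Productions for Y:
  Y → a /: FIRST = { 'a' }
  Y → - a num: FIRST = { '-' }
Productions for P:
  P → C: FIRST = { 'a', 'n' }
  P → B P n: FIRST = { '-', 'a', 'num' }
  P → Y a: FIRST = { '-', 'a' }

Conflict for P: P → C and P → B P n
  Overlap: { 'a' }
Conflict for P: P → C and P → Y a
  Overlap: { 'a' }
Conflict for P: P → B P n and P → Y a
  Overlap: { '-', 'a' }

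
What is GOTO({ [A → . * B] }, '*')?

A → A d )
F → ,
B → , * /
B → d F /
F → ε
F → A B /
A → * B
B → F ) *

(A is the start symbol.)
{ [A → * . B], [A → . * B], [A → . A d )], [B → . , * /], [B → . F ) *], [B → . d F /], [F → . ,], [F → . A B /], [F → .] }

GOTO(I, '*') = CLOSURE({ [A → αX.β] : [A → α.Xβ] ∈ I, X = '*' })

Items with dot before '*', with the dot advanced:
  [A → . * B] → [A → * . B]
Closure of the advanced items:
  [A → * . B] has the dot before B: add [B → . , * /], [B → . d F /], [B → . F ) *]
  [B → . F ) *] has the dot before F: add [F → . ,], [F → .], [F → . A B /]
  [F → . A B /] has the dot before A: add [A → . A d )], [A → . * B]

GOTO = { [A → * . B], [A → . * B], [A → . A d )], [B → . , * /], [B → . F ) *], [B → . d F /], [F → . ,], [F → . A B /], [F → .] }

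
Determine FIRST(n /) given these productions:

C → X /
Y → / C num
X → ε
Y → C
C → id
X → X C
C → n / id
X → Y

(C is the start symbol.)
{ 'n' }

To compute FIRST(n /), process the symbols left to right:
Symbol n is a terminal. Add 'n' and stop.
FIRST(n /) = { 'n' }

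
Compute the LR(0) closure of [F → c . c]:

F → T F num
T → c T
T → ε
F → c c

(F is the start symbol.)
{ [F → c . c] }

To compute CLOSURE, for each item [A → α.Bβ] where B is a non-terminal, add [B → .γ] for all productions B → γ; repeat for the newly added items until nothing changes.

Start with: [F → c . c]
The dot precedes the terminal c, so nothing is added.

CLOSURE = { [F → c . c] }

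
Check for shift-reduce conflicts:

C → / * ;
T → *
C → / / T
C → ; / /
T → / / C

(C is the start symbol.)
No shift-reduce conflicts

Augment with C' → C and build the canonical LR(0) collection (I0 = CLOSURE({[C' → . C]}), then GOTO on every symbol after a dot until no new states appear). It has 14 states:
  I0: { [C → . / * ;], [C → . / / T], [C → . ; / /], [C' → . C] }  — shift
  I1: { [C → / . * ;], [C → / . / T] }  — shift
  I2: { [C → ; . / /] }  — shift
  I3: { [C' → C .] }  — accept
  I4: { [C → ; / . /] }  — shift
  I5: { [C → ; / / .] }  — reduce
  I6: { [C → / * . ;] }  — shift
  I7: { [C → / / . T], [T → . *], [T → . / / C] }  — shift
  I8: { [T → * .] }  — reduce
  I9: { [T → / . / C] }  — shift
  I10: { [C → / / T .] }  — reduce
  I11: { [C → . / * ;], [C → . / / T], [C → . ; / /], [T → / / . C] }  — shift
  I12: { [T → / / C .] }  — reduce
  I13: { [C → / * ; .] }  — reduce

No state contains both a complete item and a shift item.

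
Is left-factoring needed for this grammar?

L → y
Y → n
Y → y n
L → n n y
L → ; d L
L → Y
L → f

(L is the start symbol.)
Left-factoring is needed when two productions for the same non-terminal
share a common prefix on the right-hand side.

Productions for L:
  L → y
  L → n n y
  L → ; d L
  L → Y
  L → f
Productions for Y:
  Y → n
  Y → y n

No common prefixes found.

Answer: No, left-factoring is not needed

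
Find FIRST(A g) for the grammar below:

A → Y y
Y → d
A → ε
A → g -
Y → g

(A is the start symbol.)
{ 'd', 'g' }

FIRST sets of the non-terminals involved (from the grammar, by fixed-point iteration):
  FIRST(A) = { 'd', 'g', ε }

To compute FIRST(A g), process the symbols left to right:
Symbol A is a non-terminal. Add FIRST(A) \ {ε} = { 'd', 'g' }
A is nullable (ε ∈ FIRST(A)), continue to the next symbol.
Symbol g is a terminal. Add 'g' and stop.
FIRST(A g) = { 'd', 'g' }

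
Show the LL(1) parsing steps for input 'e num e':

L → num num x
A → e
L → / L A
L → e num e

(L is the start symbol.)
LL(1) parsing maintains a stack (initially the start symbol over $) and the input. At each step: if the stack top is a terminal, match it against the current input token; if it is a non-terminal N, replace it with the RHS of M[N, lookahead] (the unique production whose predict set contains the lookahead).

Stack is shown with the top on the left.

Stack      Input      Action
----------------------------
L $        e num e $  output L → e num e
e num e $  e num e $  match 'e'
num e $    num e $    match 'num'
e $        e $        match 'e'
$          $          accept

The string is accepted.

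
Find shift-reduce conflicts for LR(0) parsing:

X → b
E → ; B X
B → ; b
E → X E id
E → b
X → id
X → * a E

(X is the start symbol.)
Augment with X' → X and build the canonical LR(0) collection (I0 = CLOSURE({[X' → . X]}), then GOTO on every symbol after a dot until no new states appear). It has 16 states:
  I0: { [X → . * a E], [X → . b], [X → . id], [X' → . X] }  — shift
  I1: { [X → * . a E] }  — shift
  I2: { [X' → X .] }  — accept
  I3: { [X → b .] }  — reduce
  I4: { [X → id .] }  — reduce
  I5: { [E → . ; B X], [E → . X E id], [E → . b], [X → * a . E], [X → . * a E], [X → . b], [X → . id] }  — shift
  I6: { [B → . ; b], [E → ; . B X] }  — shift
  I7: { [X → * a E .] }  — reduce
  I8: { [E → . ; B X], [E → . X E id], [E → . b], [E → X . E id], [X → . * a E], [X → . b], [X → . id] }  — shift
  I9: { [E → b .], [X → b .] }  — 2 reduces
  I10: { [E → X E . id] }  — shift
  I11: { [E → X E id .] }  — reduce
  I12: { [B → ; . b] }  — shift
  I13: { [E → ; B . X], [X → . * a E], [X → . b], [X → . id] }  — shift
  I14: { [E → ; B X .] }  — reduce
  I15: { [B → ; b .] }  — reduce

No state contains both a complete item and a shift item.

Answer: No shift-reduce conflicts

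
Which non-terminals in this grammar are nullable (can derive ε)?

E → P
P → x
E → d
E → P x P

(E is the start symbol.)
A non-terminal is nullable if it can derive ε (the empty string): either it has an ε-production, or it has a production whose right-hand side consists entirely of nullable non-terminals.

There are no ε-productions, so no non-terminal can derive ε.
No non-terminals are nullable.

Answer: None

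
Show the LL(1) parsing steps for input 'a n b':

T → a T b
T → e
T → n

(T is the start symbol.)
Stack is shown with the top on the left.

Stack    Input    Action
------------------------
T $      a n b $  output T → a T b
a T b $  a n b $  match 'a'
T b $    n b $    output T → n
n b $    n b $    match 'n'
b $      b $      match 'b'
$        $        accept

The string is accepted.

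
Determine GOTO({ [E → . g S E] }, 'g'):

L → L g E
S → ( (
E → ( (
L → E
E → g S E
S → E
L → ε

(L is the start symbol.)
{ [E → . ( (], [E → . g S E], [E → g . S E], [S → . ( (], [S → . E] }

GOTO(I, 'g') = CLOSURE({ [A → αX.β] : [A → α.Xβ] ∈ I, X = 'g' })

Items with dot before 'g', with the dot advanced:
  [E → . g S E] → [E → g . S E]
Closure of the advanced items:
  [E → g . S E] has the dot before S: add [S → . ( (], [S → . E]
  [S → . E] has the dot before E: add [E → . ( (], [E → . g S E]

GOTO = { [E → . ( (], [E → . g S E], [E → g . S E], [S → . ( (], [S → . E] }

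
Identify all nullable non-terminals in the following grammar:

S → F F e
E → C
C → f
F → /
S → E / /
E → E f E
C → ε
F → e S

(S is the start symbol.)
ε-productions: C → ε
So C is immediately nullable.
E → C: every symbol on the right is nullable, so E is nullable too.
No further non-terminal can be added: every production for the remaining non-terminals contains a terminal or a non-nullable non-terminal.
Nullable = { 'C', 'E' }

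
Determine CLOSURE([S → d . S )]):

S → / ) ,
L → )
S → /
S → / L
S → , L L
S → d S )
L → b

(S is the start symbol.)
To compute CLOSURE, for each item [A → α.Bβ] where B is a non-terminal, add [B → .γ] for all productions B → γ; repeat for the newly added items until nothing changes.

Start with: [S → d . S )]
  [S → d . S )] has the dot before S: add [S → . / ) ,], [S → . /], [S → . / L], [S → . , L L], [S → . d S )]
No further items can be added.

CLOSURE = { [S → . , L L], [S → . / ) ,], [S → . / L], [S → . /], [S → . d S )], [S → d . S )] }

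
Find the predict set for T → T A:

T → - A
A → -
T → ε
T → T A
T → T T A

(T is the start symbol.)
PREDICT(T → T A) = (FIRST(RHS) \ {ε}) ∪ (FOLLOW(T) if ε ∈ FIRST(RHS), i.e. RHS ⇒* ε)
FIRST(T) = { '-', ε }
FIRST(A) = { '-' }
FIRST(T A) = { '-' }
ε ∉ FIRST(T A), so FOLLOW(T) is not added.
PREDICT(T → T A) = { '-' }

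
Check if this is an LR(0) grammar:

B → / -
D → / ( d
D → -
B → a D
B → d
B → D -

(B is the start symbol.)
Yes, the grammar is LR(0)

A grammar is LR(0) if no state in the canonical LR(0) collection has:
  - both a shift item (dot before a terminal) and a complete item (shift-reduce conflict), or
  - two or more complete items (reduce-reduce conflict; the accept item [B' → B .] counts as a complete item here).

Augment with B' → B and build the canonical LR(0) collection (I0 = CLOSURE({[B' → . B]}), then GOTO on every symbol after a dot until no new states appear). It has 13 states:
  I0: { [B → . / -], [B → . D -], [B → . a D], [B → . d], [B' → . B], [D → . -], [D → . / ( d] }  — shift
  I1: { [D → - .] }  — reduce
  I2: { [B → / . -], [D → / . ( d] }  — shift
  I3: { [B' → B .] }  — accept
  I4: { [B → D . -] }  — shift
  I5: { [B → a . D], [D → . -], [D → . / ( d] }  — shift
  I6: { [B → d .] }  — reduce
  I7: { [D → / . ( d] }  — shift
  I8: { [B → a D .] }  — reduce
  I9: { [D → / ( . d] }  — shift
  I10: { [D → / ( d .] }  — reduce
  I11: { [B → D - .] }  — reduce
  I12: { [B → / - .] }  — reduce

Every state is either a pure shift/goto state or contains exactly one complete item and nothing to shift — no conflicts. The grammar is LR(0).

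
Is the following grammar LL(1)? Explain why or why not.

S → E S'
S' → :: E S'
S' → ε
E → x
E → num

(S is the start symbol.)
A grammar is LL(1) if for each non-terminal N with multiple productions, the predict sets of those productions are pairwise disjoint, where PREDICT(N → α) = (FIRST(α) \ {ε}) ∪ (FOLLOW(N) if α ⇒* ε).

Relevant sets:
  FOLLOW(S') = { $ }

For S':
  PREDICT(S' → :: E S') = { '::' }
  PREDICT(S' → ε) = { $ }
For E:
  PREDICT(E → x) = { 'x' }
  PREDICT(E → num) = { 'num' }
S has a single production, so nothing to check there.

All predict sets are disjoint. The grammar IS LL(1).

Answer: Yes, the grammar is LL(1).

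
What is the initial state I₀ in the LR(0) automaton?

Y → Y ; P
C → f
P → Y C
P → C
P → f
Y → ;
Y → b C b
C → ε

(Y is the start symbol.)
{ [Y → . ;], [Y → . Y ; P], [Y → . b C b], [Y' → . Y] }

First, augment the grammar with Y' → Y
I₀ = CLOSURE({ [Y' → . Y] }):
  [Y' → . Y] has the dot before Y: add [Y → . Y ; P], [Y → . ;], [Y → . b C b]
No further items can be added.

I₀ = { [Y → . ;], [Y → . Y ; P], [Y → . b C b], [Y' → . Y] }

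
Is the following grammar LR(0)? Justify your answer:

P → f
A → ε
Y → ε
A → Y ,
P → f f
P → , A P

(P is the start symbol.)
A grammar is LR(0) if no state in the canonical LR(0) collection has:
  - both a shift item (dot before a terminal) and a complete item (shift-reduce conflict), or
  - two or more complete items (reduce-reduce conflict; the accept item [P' → P .] counts as a complete item here).

Augment with P' → P and build the canonical LR(0) collection (I0 = CLOSURE({[P' → . P]}), then GOTO on every symbol after a dot until no new states appear). It has 9 states:
  I0: { [P → . , A P], [P → . f f], [P → . f], [P' → . P] }  — shift
  I1: { [A → . Y ,], [A → .], [P → , . A P], [Y → .] }  — 2 reduces
  I2: { [P' → P .] }  — accept
  I3: { [P → f . f], [P → f .] }  — shift, reduce
  I4: { [P → f f .] }  — reduce
  I5: { [P → , A . P], [P → . , A P], [P → . f f], [P → . f] }  — shift
  I6: { [A → Y . ,] }  — shift
  I7: { [A → Y , .] }  — reduce
  I8: { [P → , A P .] }  — reduce

Conflict in state I1:
  Reduce-reduce conflict: [A → .] and [Y → .]
So the grammar is NOT LR(0).

Answer: No. Reduce-reduce conflict: [A → .] and [Y → .]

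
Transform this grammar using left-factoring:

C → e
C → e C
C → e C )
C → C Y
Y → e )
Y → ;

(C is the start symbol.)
Left-factoring transforms A → αβ₁ | αβ₂ into A → αA' and A' → β₁ | β₂
(α is the longest common prefix among the alternatives). Repeat until
no nonterminal has two alternatives with a common prefix.

Round 1: C has alternatives sharing prefix 'e'. Introduce C': C → e C'
  Add: C' → ε
  Add: C' → C
  Add: C' → C )

Round 2: C' has alternatives sharing prefix 'C'. Introduce C'': C' → C C''
  Add: C'' → ε
  Add: C'' → )

No remaining common prefixes — done.

Resulting grammar:
C → e C'
C' → ε
C' → C C''
C'' → ε
C'' → )
C → C Y
Y → e )
Y → ;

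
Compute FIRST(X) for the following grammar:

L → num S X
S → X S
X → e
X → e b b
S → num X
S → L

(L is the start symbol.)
{ 'e' }

To compute FIRST(X), examine every production with X on the left-hand side, reading each right-hand side left to right until a non-nullable symbol is reached.

From X → e:
  - e is a terminal: add 'e' and stop
From X → e b b:
  - e is a terminal: add 'e' and stop

Collecting: FIRST(X) = { 'e' }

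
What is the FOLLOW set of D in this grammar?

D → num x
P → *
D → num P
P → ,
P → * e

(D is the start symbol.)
D is the start symbol, so $ ∈ FOLLOW(D).
D does not occur on any right-hand side.

Taking the union: FOLLOW(D) = { $ }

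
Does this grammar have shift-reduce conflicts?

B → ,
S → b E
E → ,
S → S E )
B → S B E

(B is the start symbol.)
A shift-reduce conflict occurs when an LR(0) state has both:
  - a complete (reduce) item [A → α .] (dot at the end), and
  - a shift item [B → β . c γ] (dot before a terminal).

Augment with B' → B and build the canonical LR(0) collection (I0 = CLOSURE({[B' → . B]}), then GOTO on every symbol after a dot until no new states appear). It has 12 states:
  I0: { [B → . ,], [B → . S B E], [B' → . B], [S → . S E )], [S → . b E] }  — shift
  I1: { [B → , .] }  — reduce
  I2: { [B' → B .] }  — accept
  I3: { [B → . ,], [B → . S B E], [B → S . B E], [E → . ,], [S → . S E )], [S → . b E], [S → S . E )] }  — shift
  I4: { [E → . ,], [S → b . E] }  — shift
  I5: { [E → , .] }  — reduce
  I6: { [S → b E .] }  — reduce
  I7: { [B → , .], [E → , .] }  — 2 reduces
  I8: { [B → S B . E], [E → . ,] }  — shift
  I9: { [S → S E . )] }  — shift
  I10: { [S → S E ) .] }  — reduce
  I11: { [B → S B E .] }  — reduce

No state contains both a complete item and a shift item.

Answer: No shift-reduce conflicts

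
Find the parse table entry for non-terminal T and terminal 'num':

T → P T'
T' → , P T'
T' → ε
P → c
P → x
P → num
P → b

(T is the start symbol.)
To find M[T, 'num'], we find productions for T where 'num' is in the predict set (PREDICT(N → α) = (FIRST(α) \ {ε}) ∪ (FOLLOW(N) if α ⇒* ε)).

Relevant sets:
  FIRST(P) = { 'b', 'c', 'num', 'x' }

T → P T': PREDICT = { 'b', 'c', 'num', 'x' }
  'num' is in predict set, so this production goes in M[T, 'num']

M[T, 'num'] = T → P T'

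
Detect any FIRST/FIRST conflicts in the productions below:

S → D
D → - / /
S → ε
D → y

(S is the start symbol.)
No FIRST/FIRST conflicts.

A FIRST/FIRST conflict occurs when two productions N → α and N → β for the same non-terminal have FIRST(α) ∩ FIRST(β) ≠ ∅ (with ε ∈ FIRST of a nullable right-hand side, so two nullable alternatives also conflict).

FIRST sets of the non-terminals at (or reachable through a nullable prefix from) the front of some alternative:
  FIRST(D) = { '-', 'y' }

Productions for S:
  S → D: FIRST = { '-', 'y' }
  S → ε: FIRST = { ε }
Productions for D:
  D → - / /: FIRST = { '-' }
  D → y: FIRST = { 'y' }

All alternatives of each non-terminal have pairwise disjoint FIRST sets.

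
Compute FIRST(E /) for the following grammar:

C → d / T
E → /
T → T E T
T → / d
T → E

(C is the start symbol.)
FIRST sets of the non-terminals involved (from the grammar, by fixed-point iteration):
  FIRST(E) = { '/' }

To compute FIRST(E /), process the symbols left to right:
Symbol E is a non-terminal. Add FIRST(E) \ {ε} = { '/' }
E is not nullable (ε ∉ FIRST(E)), so stop here.
FIRST(E /) = { '/' }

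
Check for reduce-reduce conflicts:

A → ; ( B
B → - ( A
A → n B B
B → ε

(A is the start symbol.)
A reduce-reduce conflict occurs when an LR(0) state has two complete items [A → α .] and [B → β .] — both call for a reduction, and with no lookahead the parser cannot choose between them.

Augment with A' → A and build the canonical LR(0) collection (I0 = CLOSURE({[A' → . A]}), then GOTO on every symbol after a dot until no new states appear). It has 11 states:
  I0: { [A → . ; ( B], [A → . n B B], [A' → . A] }  — shift
  I1: { [A → ; . ( B] }  — shift
  I2: { [A' → A .] }  — accept
  I3: { [A → n . B B], [B → . - ( A], [B → .] }  — shift, reduce
  I4: { [B → - . ( A] }  — shift
  I5: { [A → n B . B], [B → . - ( A], [B → .] }  — shift, reduce
  I6: { [A → n B B .] }  — reduce
  I7: { [A → . ; ( B], [A → . n B B], [B → - ( . A] }  — shift
  I8: { [B → - ( A .] }  — reduce
  I9: { [A → ; ( . B], [B → . - ( A], [B → .] }  — shift, reduce
  I10: { [A → ; ( B .] }  — reduce

No state contains more than one complete item.

Answer: No reduce-reduce conflicts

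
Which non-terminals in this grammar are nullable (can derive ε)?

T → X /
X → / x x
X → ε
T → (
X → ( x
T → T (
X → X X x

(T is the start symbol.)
ε-productions: X → ε
So X is immediately nullable.
No further non-terminal can be added: every production for the remaining non-terminals contains a terminal or a non-nullable non-terminal.
Nullable = { 'X' }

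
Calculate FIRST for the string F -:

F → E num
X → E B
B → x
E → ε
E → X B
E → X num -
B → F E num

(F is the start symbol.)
{ 'num', 'x' }

FIRST sets of the non-terminals involved (from the grammar, by fixed-point iteration):
  FIRST(F) = { 'num', 'x' }

To compute FIRST(F -), process the symbols left to right:
Symbol F is a non-terminal. Add FIRST(F) \ {ε} = { 'num', 'x' }
F is not nullable (ε ∉ FIRST(F)), so stop here.
FIRST(F -) = { 'num', 'x' }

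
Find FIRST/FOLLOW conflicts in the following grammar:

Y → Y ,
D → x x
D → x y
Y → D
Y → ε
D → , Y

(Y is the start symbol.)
A FIRST/FOLLOW conflict occurs when a non-terminal N has a nullable alternative N → β (β ⇒* ε) and another alternative N → α with FIRST(α) ∩ FOLLOW(N) ≠ ∅: on such a lookahead the parser cannot decide between expanding α and letting N vanish via β.

Nullable non-terminals: Y.
FIRST sets used below: FIRST(Y) = { ',', 'x', ε }, FIRST(D) = { ',', 'x' }

Y: nullable alternative(s) Y → ε; FOLLOW(Y) = { $, ',' }
  Y → Y ,: FIRST \ {ε} = { ',', 'x' } — overlaps FOLLOW(Y) on { ',' }: CONFLICT
  Y → D: FIRST \ {ε} = { ',', 'x' } — overlaps FOLLOW(Y) on { ',' }: CONFLICT
  Y → ε: FIRST \ {ε} = { } — this is the only nullable alternative, skip

D has no nullable alternative, so no FIRST/FOLLOW check is needed there.

So the grammar has 2 FIRST/FOLLOW conflicts (marked CONFLICT above).

Answer: Yes. Y → Y ',' with FOLLOW(Y) on { ',' }; Y → D with FOLLOW(Y) on { ',' }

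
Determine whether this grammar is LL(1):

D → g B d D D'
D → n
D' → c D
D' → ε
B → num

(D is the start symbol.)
No. Predict set conflict for D': { 'c' }

A grammar is LL(1) if for each non-terminal N with multiple productions, the predict sets of those productions are pairwise disjoint, where PREDICT(N → α) = (FIRST(α) \ {ε}) ∪ (FOLLOW(N) if α ⇒* ε).

Relevant sets:
  FOLLOW(D') = { $, 'c' }

For D:
  PREDICT(D → g B d D D') = { 'g' }
  PREDICT(D → n) = { 'n' }
For D':
  PREDICT(D' → c D) = { 'c' }
  PREDICT(D' → ε) = { $, 'c' }
B has a single production, so nothing to check there.

Conflict found: Predict set conflict for D': { 'c' }
The grammar is NOT LL(1).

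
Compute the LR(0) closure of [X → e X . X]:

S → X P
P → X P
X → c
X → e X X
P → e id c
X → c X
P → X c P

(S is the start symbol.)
{ [X → . c X], [X → . c], [X → . e X X], [X → e X . X] }

Start with: [X → e X . X]
  [X → e X . X] has the dot before X: add [X → . c], [X → . e X X], [X → . c X]
No further items can be added.

CLOSURE = { [X → . c X], [X → . c], [X → . e X X], [X → e X . X] }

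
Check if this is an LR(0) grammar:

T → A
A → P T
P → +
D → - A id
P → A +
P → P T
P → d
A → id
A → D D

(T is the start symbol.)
Augment with T' → T and build the canonical LR(0) collection (I0 = CLOSURE({[T' → . T]}), then GOTO on every symbol after a dot until no new states appear). It has 14 states:
  I0: { [A → . D D], [A → . P T], [A → . id], [D → . - A id], [P → . +], [P → . A +], [P → . P T], [P → . d], [T → . A], [T' → . T] }  — shift
  I1: { [P → + .] }  — reduce
  I2: { [A → . D D], [A → . P T], [A → . id], [D → - . A id], [D → . - A id], [P → . +], [P → . A +], [P → . P T], [P → . d] }  — shift
  I3: { [P → A . +], [T → A .] }  — shift, reduce
  I4: { [A → D . D], [D → . - A id] }  — shift
  I5: { [A → . D D], [A → . P T], [A → . id], [A → P . T], [D → . - A id], [P → . +], [P → . A +], [P → . P T], [P → . d], [P → P . T], [T → . A] }  — shift
  I6: { [T' → T .] }  — accept
  I7: { [P → d .] }  — reduce
  I8: { [A → id .] }  — reduce
  I9: { [A → P T .], [P → P T .] }  — 2 reduces
  I10: { [A → D D .] }  — reduce
  I11: { [P → A + .] }  — reduce
  I12: { [D → - A . id], [P → A . +] }  — shift
  I13: { [D → - A id .] }  — reduce

Conflict in state I3:
  Shift-reduce conflict between [T → A .] and [P → A . +]
So the grammar is NOT LR(0).

Answer: No. Shift-reduce conflict between [T → A .] and [P → A . +]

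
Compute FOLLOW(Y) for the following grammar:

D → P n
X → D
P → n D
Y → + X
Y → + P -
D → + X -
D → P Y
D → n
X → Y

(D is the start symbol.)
{ $, '+', '-', 'n' }

In D → P Y: Y is at the end, add FOLLOW(D)
In X → Y: Y is at the end, add FOLLOW(X)

The FOLLOW sets referred to above (computed the same way, to a fixed point):
  FOLLOW(D) = { $, '+', '-', 'n' }
  FOLLOW(X) = { $, '+', '-', 'n' }

Taking the union: FOLLOW(Y) = { $, '+', '-', 'n' }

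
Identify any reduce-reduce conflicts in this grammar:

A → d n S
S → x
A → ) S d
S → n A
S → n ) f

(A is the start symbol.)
No reduce-reduce conflicts

Augment with A' → A and build the canonical LR(0) collection (I0 = CLOSURE({[A' → . A]}), then GOTO on every symbol after a dot until no new states appear). It has 13 states:
  I0: { [A → . ) S d], [A → . d n S], [A' → . A] }  — shift
  I1: { [A → ) . S d], [S → . n ) f], [S → . n A], [S → . x] }  — shift
  I2: { [A' → A .] }  — accept
  I3: { [A → d . n S] }  — shift
  I4: { [A → d n . S], [S → . n ) f], [S → . n A], [S → . x] }  — shift
  I5: { [A → d n S .] }  — reduce
  I6: { [A → . ) S d], [A → . d n S], [S → n . ) f], [S → n . A] }  — shift
  I7: { [S → x .] }  — reduce
  I8: { [A → ) . S d], [S → . n ) f], [S → . n A], [S → . x], [S → n ) . f] }  — shift
  I9: { [S → n A .] }  — reduce
  I10: { [A → ) S . d] }  — shift
  I11: { [S → n ) f .] }  — reduce
  I12: { [A → ) S d .] }  — reduce

No state contains more than one complete item.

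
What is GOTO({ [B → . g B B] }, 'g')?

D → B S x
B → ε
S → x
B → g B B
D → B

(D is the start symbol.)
{ [B → . g B B], [B → .], [B → g . B B] }

GOTO(I, 'g') = CLOSURE({ [A → αX.β] : [A → α.Xβ] ∈ I, X = 'g' })

Items with dot before 'g', with the dot advanced:
  [B → . g B B] → [B → g . B B]
Closure of the advanced items:
  [B → g . B B] has the dot before B: add [B → .], [B → . g B B]

GOTO = { [B → . g B B], [B → .], [B → g . B B] }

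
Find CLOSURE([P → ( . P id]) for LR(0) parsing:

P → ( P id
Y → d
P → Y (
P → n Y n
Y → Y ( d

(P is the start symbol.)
Start with: [P → ( . P id]
  [P → ( . P id] has the dot before P: add [P → . ( P id], [P → . Y (], [P → . n Y n]
  [P → . Y (] has the dot before Y: add [Y → . d], [Y → . Y ( d]
No further items can be added.

CLOSURE = { [P → ( . P id], [P → . ( P id], [P → . Y (], [P → . n Y n], [Y → . Y ( d], [Y → . d] }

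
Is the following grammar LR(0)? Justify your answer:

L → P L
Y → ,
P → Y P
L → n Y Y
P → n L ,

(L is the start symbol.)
Augment with L' → L and build the canonical LR(0) collection (I0 = CLOSURE({[L' → . L]}), then GOTO on every symbol after a dot until no new states appear). It has 13 states:
  I0: { [L → . P L], [L → . n Y Y], [L' → . L], [P → . Y P], [P → . n L ,], [Y → . ,] }  — shift
  I1: { [Y → , .] }  — reduce
  I2: { [L' → L .] }  — accept
  I3: { [L → . P L], [L → . n Y Y], [L → P . L], [P → . Y P], [P → . n L ,], [Y → . ,] }  — shift
  I4: { [P → . Y P], [P → . n L ,], [P → Y . P], [Y → . ,] }  — shift
  I5: { [L → . P L], [L → . n Y Y], [L → n . Y Y], [P → . Y P], [P → . n L ,], [P → n . L ,], [Y → . ,] }  — shift
  I6: { [P → n L . ,] }  — shift
  I7: { [L → n Y . Y], [P → . Y P], [P → . n L ,], [P → Y . P], [Y → . ,] }  — shift
  I8: { [P → Y P .] }  — reduce
  I9: { [L → n Y Y .], [P → . Y P], [P → . n L ,], [P → Y . P], [Y → . ,] }  — shift, reduce
  I10: { [L → . P L], [L → . n Y Y], [P → . Y P], [P → . n L ,], [P → n . L ,], [Y → . ,] }  — shift
  I11: { [P → n L , .] }  — reduce
  I12: { [L → P L .] }  — reduce

Conflict in state I9:
  Shift-reduce conflict between [L → n Y Y .] and [P → . n L ,]
So the grammar is NOT LR(0).

Answer: No. Shift-reduce conflict between [L → n Y Y .] and [P → . n L ,]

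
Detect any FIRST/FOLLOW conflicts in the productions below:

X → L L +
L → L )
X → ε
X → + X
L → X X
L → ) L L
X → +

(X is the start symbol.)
Yes. X → L L '+' with FOLLOW(X) on { ')', '+' }; X → '+' X with FOLLOW(X) on { '+' }; X → '+' with FOLLOW(X) on { '+' }; L → L ')' with FOLLOW(L) on { ')', '+' }; L → ')' L L with FOLLOW(L) on { ')' }

A FIRST/FOLLOW conflict occurs when a non-terminal N has a nullable alternative N → β (β ⇒* ε) and another alternative N → α with FIRST(α) ∩ FOLLOW(N) ≠ ∅: on such a lookahead the parser cannot decide between expanding α and letting N vanish via β.

Nullable non-terminals: L, X.
FIRST sets used below: FIRST(L) = { ')', '+', ε }, FIRST(X) = { ')', '+', ε }

L: nullable alternative(s) L → X X; FOLLOW(L) = { ')', '+' }
  L → L ): FIRST \ {ε} = { ')', '+' } — overlaps FOLLOW(L) on { ')', '+' }: CONFLICT
  L → X X: FIRST \ {ε} = { ')', '+' } — this is the only nullable alternative, skip
  L → ) L L: FIRST \ {ε} = { ')' } — overlaps FOLLOW(L) on { ')' }: CONFLICT

X: nullable alternative(s) X → ε; FOLLOW(X) = { $, ')', '+' }
  X → L L +: FIRST \ {ε} = { ')', '+' } — overlaps FOLLOW(X) on { ')', '+' }: CONFLICT
  X → ε: FIRST \ {ε} = { } — this is the only nullable alternative, skip
  X → + X: FIRST \ {ε} = { '+' } — overlaps FOLLOW(X) on { '+' }: CONFLICT
  X → +: FIRST \ {ε} = { '+' } — overlaps FOLLOW(X) on { '+' }: CONFLICT

So the grammar has 5 FIRST/FOLLOW conflicts (marked CONFLICT above).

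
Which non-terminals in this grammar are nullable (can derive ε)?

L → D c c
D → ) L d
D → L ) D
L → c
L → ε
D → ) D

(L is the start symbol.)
{ 'L' }

A non-terminal is nullable if it can derive ε (the empty string): either it has an ε-production, or it has a production whose right-hand side consists entirely of nullable non-terminals.

ε-productions: L → ε
So L is immediately nullable.
No further non-terminal can be added: every production for the remaining non-terminals contains a terminal or a non-nullable non-terminal.
Nullable = { 'L' }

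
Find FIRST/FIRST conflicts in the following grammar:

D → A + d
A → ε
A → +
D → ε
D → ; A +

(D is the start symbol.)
No FIRST/FIRST conflicts.

A FIRST/FIRST conflict occurs when two productions N → α and N → β for the same non-terminal have FIRST(α) ∩ FIRST(β) ≠ ∅ (with ε ∈ FIRST of a nullable right-hand side, so two nullable alternatives also conflict).

FIRST sets of the non-terminals at (or reachable through a nullable prefix from) the front of some alternative:
  FIRST(A) = { '+', ε }

Productions for D:
  D → A + d: FIRST = { '+' }
  D → ε: FIRST = { ε }
  D → ; A +: FIRST = { ';' }
Productions for A:
  A → ε: FIRST = { ε }
  A → +: FIRST = { '+' }

All alternatives of each non-terminal have pairwise disjoint FIRST sets.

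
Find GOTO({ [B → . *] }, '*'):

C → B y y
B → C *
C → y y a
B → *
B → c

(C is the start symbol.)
{ [B → * .] }

GOTO(I, '*') = CLOSURE({ [A → αX.β] : [A → α.Xβ] ∈ I, X = '*' })

Items with dot before '*', with the dot advanced:
  [B → . *] → [B → * .]
Closure adds nothing (no advanced item has the dot before a non-terminal).

GOTO = { [B → * .] }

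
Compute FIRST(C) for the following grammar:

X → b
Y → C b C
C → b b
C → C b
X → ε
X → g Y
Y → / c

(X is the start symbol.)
{ 'b' }

To compute FIRST(C), examine every production with C on the left-hand side, reading each right-hand side left to right until a non-nullable symbol is reached.

From C → b b:
  - b is a terminal: add 'b' and stop
From C → C b:
  - C is the symbol being defined: contributes nothing new
    C is not nullable, so stop

Collecting: FIRST(C) = { 'b' }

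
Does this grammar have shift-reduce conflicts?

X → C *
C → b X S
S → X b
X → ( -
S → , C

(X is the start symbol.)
Augment with X' → X and build the canonical LR(0) collection (I0 = CLOSURE({[X' → . X]}), then GOTO on every symbol after a dot until no new states appear). It has 13 states:
  I0: { [C → . b X S], [X → . ( -], [X → . C *], [X' → . X] }  — shift
  I1: { [X → ( . -] }  — shift
  I2: { [X → C . *] }  — shift
  I3: { [X' → X .] }  — accept
  I4: { [C → . b X S], [C → b . X S], [X → . ( -], [X → . C *] }  — shift
  I5: { [C → . b X S], [C → b X . S], [S → . , C], [S → . X b], [X → . ( -], [X → . C *] }  — shift
  I6: { [C → . b X S], [S → , . C] }  — shift
  I7: { [C → b X S .] }  — reduce
  I8: { [S → X . b] }  — shift
  I9: { [S → X b .] }  — reduce
  I10: { [S → , C .] }  — reduce
  I11: { [X → C * .] }  — reduce
  I12: { [X → ( - .] }  — reduce

No state contains both a complete item and a shift item.

Answer: No shift-reduce conflicts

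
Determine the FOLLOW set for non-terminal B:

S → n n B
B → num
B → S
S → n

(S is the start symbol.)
To compute FOLLOW(B), find every occurrence of B on a right-hand side N → α B β: add FIRST(β) \ {ε}, and if β is empty or nullable also add FOLLOW(N). Iterate to a fixed point.

In S → n n B: B is at the end, add FOLLOW(S)

The FOLLOW sets referred to above (computed the same way, to a fixed point):
  FOLLOW(S) = { $ }

Taking the union: FOLLOW(B) = { $ }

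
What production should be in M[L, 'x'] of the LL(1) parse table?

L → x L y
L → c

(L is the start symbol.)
L → x L y

To find M[L, 'x'], we find productions for L where 'x' is in the predict set (PREDICT(N → α) = (FIRST(α) \ {ε}) ∪ (FOLLOW(N) if α ⇒* ε)).

L → x L y: PREDICT = { 'x' }
  'x' is in predict set, so this production goes in M[L, 'x']
L → c: PREDICT = { 'c' }

M[L, 'x'] = L → x L y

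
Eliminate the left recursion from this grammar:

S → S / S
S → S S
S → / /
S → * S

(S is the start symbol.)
S is directly left-recursive. The standard transformation for
  A → A α₁ | ... | A α_m | β₁ | ... | β_n
is
  A  → β₁ A' | ... | β_n A'
  A' → α₁ A' | ... | α_m A' | ε

S → / / becomes S → / / S'
S → * S becomes S → * S S'
S → S / S becomes S' → / S S'
S → S S becomes S' → S S'
Add S' → ε

Resulting grammar:
S → / / S'
S → * S S'
S' → / S S'
S' → S S'
S' → ε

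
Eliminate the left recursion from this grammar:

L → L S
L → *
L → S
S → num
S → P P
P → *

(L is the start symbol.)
L → * L'
L → S L'
L' → S L'
L' → ε
S → num
S → P P
P → *

L is directly left-recursive. The standard transformation for
  A → A α₁ | ... | A α_m | β₁ | ... | β_n
is
  A  → β₁ A' | ... | β_n A'
  A' → α₁ A' | ... | α_m A' | ε

L → * becomes L → * L'
L → S becomes L → S L'
L → L S becomes L' → S L'
Add L' → ε

Productions for other non-terminals are unchanged:
  S → num
  S → P P
  P → *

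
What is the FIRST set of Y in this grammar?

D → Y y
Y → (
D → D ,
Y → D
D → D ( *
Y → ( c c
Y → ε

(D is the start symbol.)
To compute FIRST(Y), examine every production with Y on the left-hand side, reading each right-hand side left to right until a non-nullable symbol is reached.

FIRST sets of the other non-terminals involved (by the same procedure, iterated to a fixed point):
  FIRST(D) = { '(', 'y' }

From Y → (:
  - '(' is a terminal: add '(' and stop
From Y → D:
  - D is a non-terminal: add FIRST(D) \ {ε} = { '(', 'y' }
    D is not nullable, so stop
From Y → ( c c:
  - '(' is a terminal: add '(' and stop
From Y → ε:
  - ε-production, so ε ∈ FIRST(Y)

Collecting: FIRST(Y) = { '(', 'y', ε }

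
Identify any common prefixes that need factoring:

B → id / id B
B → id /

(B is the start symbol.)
Left-factoring is needed when two productions for the same non-terminal
share a common prefix on the right-hand side.

Productions for B:
  B → id / id B
  B → id /

Found common prefix 'id /' in productions for B

Answer: Yes, B has productions with common prefix 'id /'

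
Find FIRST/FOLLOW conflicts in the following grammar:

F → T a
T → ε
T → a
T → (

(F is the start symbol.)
Yes. T → a with FOLLOW(T) on { 'a' }

A FIRST/FOLLOW conflict occurs when a non-terminal N has a nullable alternative N → β (β ⇒* ε) and another alternative N → α with FIRST(α) ∩ FOLLOW(N) ≠ ∅: on such a lookahead the parser cannot decide between expanding α and letting N vanish via β.

Nullable non-terminals: T.

T: nullable alternative(s) T → ε; FOLLOW(T) = { 'a' }
  T → ε: FIRST \ {ε} = { } — this is the only nullable alternative, skip
  T → a: FIRST \ {ε} = { 'a' } — overlaps FOLLOW(T) on { 'a' }: CONFLICT
  T → (: FIRST \ {ε} = { '(' } — disjoint from FOLLOW(T)

F has no nullable alternative, so no FIRST/FOLLOW check is needed there.

So the grammar has 1 FIRST/FOLLOW conflict (marked CONFLICT above).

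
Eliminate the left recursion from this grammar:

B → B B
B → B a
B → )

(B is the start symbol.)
B → ) B'
B' → B B'
B' → a B'
B' → ε

B is directly left-recursive. The standard transformation for
  A → A α₁ | ... | A α_m | β₁ | ... | β_n
is
  A  → β₁ A' | ... | β_n A'
  A' → α₁ A' | ... | α_m A' | ε

B → ) becomes B → ) B'
B → B B becomes B' → B B'
B → B a becomes B' → a B'
Add B' → ε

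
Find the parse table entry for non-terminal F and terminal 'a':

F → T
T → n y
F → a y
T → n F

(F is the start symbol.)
To find M[F, 'a'], we find productions for F where 'a' is in the predict set (PREDICT(N → α) = (FIRST(α) \ {ε}) ∪ (FOLLOW(N) if α ⇒* ε)).

Relevant sets:
  FIRST(T) = { 'n' }

F → T: PREDICT = { 'n' }
F → a y: PREDICT = { 'a' }
  'a' is in predict set, so this production goes in M[F, 'a']

M[F, 'a'] = F → a y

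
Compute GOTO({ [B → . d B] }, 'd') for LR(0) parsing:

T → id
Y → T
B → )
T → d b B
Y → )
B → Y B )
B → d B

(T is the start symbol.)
GOTO(I, 'd') = CLOSURE({ [A → αX.β] : [A → α.Xβ] ∈ I, X = 'd' })

Items with dot before 'd', with the dot advanced:
  [B → . d B] → [B → d . B]
Closure of the advanced items:
  [B → d . B] has the dot before B: add [B → . )], [B → . Y B )], [B → . d B]
  [B → . Y B )] has the dot before Y: add [Y → . T], [Y → . )]
  [Y → . T] has the dot before T: add [T → . id], [T → . d b B]

GOTO = { [B → . )], [B → . Y B )], [B → . d B], [B → d . B], [T → . d b B], [T → . id], [Y → . )], [Y → . T] }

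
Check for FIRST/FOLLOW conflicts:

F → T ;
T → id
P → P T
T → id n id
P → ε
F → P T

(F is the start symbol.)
Yes. P → P T with FOLLOW(P) on { 'id' }

Nullable non-terminals: P.
FIRST sets used below: FIRST(P) = { 'id', ε }, FIRST(T) = { 'id' }

P: nullable alternative(s) P → ε; FOLLOW(P) = { 'id' }
  P → P T: FIRST \ {ε} = { 'id' } — overlaps FOLLOW(P) on { 'id' }: CONFLICT
  P → ε: FIRST \ {ε} = { } — this is the only nullable alternative, skip

F, T have no nullable alternative, so no FIRST/FOLLOW check is needed there.

So the grammar has 1 FIRST/FOLLOW conflict (marked CONFLICT above).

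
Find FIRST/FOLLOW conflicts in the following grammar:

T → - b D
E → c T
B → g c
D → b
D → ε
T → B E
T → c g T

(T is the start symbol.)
A FIRST/FOLLOW conflict occurs when a non-terminal N has a nullable alternative N → β (β ⇒* ε) and another alternative N → α with FIRST(α) ∩ FOLLOW(N) ≠ ∅: on such a lookahead the parser cannot decide between expanding α and letting N vanish via β.

Nullable non-terminals: D.

D: nullable alternative(s) D → ε; FOLLOW(D) = { $ }
  D → b: FIRST \ {ε} = { 'b' } — disjoint from FOLLOW(D)
  D → ε: FIRST \ {ε} = { } — this is the only nullable alternative, skip

B, E, T have no nullable alternative, so no FIRST/FOLLOW check is needed there.

No FIRST/FOLLOW conflicts found.

Answer: No FIRST/FOLLOW conflicts.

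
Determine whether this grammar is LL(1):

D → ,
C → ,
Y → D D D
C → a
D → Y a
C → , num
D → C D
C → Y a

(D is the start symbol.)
Relevant sets:
  FIRST(Y) = { ',', 'a' }
  FIRST(C) = { ',', 'a' }

For D:
  PREDICT(D → ',') = { ',' }
  PREDICT(D → Y a) = { ',', 'a' }
  PREDICT(D → C D) = { ',', 'a' }
For C:
  PREDICT(C → ',') = { ',' }
  PREDICT(C → a) = { 'a' }
  PREDICT(C → ',' num) = { ',' }
  PREDICT(C → Y a) = { ',', 'a' }
Y has a single production, so nothing to check there.

Conflict found: Predict set conflict for D: { ',' }
The grammar is NOT LL(1).

Answer: No. Predict set conflict for D: { ',' }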